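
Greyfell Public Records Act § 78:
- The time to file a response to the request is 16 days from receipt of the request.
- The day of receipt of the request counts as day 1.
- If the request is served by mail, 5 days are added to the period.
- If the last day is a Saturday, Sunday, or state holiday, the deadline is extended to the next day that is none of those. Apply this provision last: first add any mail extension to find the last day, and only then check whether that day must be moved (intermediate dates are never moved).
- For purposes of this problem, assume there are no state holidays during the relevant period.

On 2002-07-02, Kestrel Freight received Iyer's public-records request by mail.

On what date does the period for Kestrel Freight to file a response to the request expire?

Counting 2002-07-02 as day 1, day 16 is July 17, 2002.
Service was by mail, adding 5 days: July 17, 2002 + 5 days = July 22, 2002.
July 22, 2002 is a Monday and not a state holiday, so no extension applies.

July 22, 2002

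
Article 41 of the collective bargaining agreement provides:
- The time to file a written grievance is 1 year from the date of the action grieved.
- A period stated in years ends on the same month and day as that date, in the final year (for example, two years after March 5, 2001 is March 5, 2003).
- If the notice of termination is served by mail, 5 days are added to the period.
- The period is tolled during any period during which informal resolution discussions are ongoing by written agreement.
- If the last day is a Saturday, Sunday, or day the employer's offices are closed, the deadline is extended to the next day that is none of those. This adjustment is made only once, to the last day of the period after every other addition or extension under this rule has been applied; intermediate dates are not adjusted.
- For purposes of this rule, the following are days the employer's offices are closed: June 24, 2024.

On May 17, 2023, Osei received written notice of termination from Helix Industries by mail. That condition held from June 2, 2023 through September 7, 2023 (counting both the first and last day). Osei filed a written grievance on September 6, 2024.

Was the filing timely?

1 year after May 17, 2023 is May 17, 2024.
Service was by mail, adding 5 days: May 17, 2024 + 5 days = May 22, 2024.
From June 2, 2023 through September 7, 2023 inclusive is 98 days; tolling adds 98 days: May 22, 2024 + 98 days = August 28, 2024.
August 28, 2024 is a Wednesday and not a day the employer's offices are closed, so no extension applies.
The deadline is August 28, 2024; the filing on September 6, 2024 is after that date.

No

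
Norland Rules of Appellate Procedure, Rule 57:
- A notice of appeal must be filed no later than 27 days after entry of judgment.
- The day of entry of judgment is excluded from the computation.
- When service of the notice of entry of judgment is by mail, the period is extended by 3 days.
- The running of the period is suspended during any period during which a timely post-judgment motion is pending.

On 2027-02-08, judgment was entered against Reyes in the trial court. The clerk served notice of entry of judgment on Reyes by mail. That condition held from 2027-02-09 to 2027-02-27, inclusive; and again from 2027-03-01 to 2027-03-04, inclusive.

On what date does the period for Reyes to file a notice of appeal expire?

27 days after 2027-02-08 is March 7, 2027.
Service was by mail, adding 3 days: March 7, 2027 + 3 days = March 10, 2027.
From February 9, 2027 through February 27, 2027 inclusive is 19 days; tolling adds 19 days: March 10, 2027 + 19 days = March 29, 2027.
From March 1, 2027 through March 4, 2027 inclusive is 4 days; tolling adds 4 days: March 29, 2027 + 4 days = April 2, 2027.

April 2, 2027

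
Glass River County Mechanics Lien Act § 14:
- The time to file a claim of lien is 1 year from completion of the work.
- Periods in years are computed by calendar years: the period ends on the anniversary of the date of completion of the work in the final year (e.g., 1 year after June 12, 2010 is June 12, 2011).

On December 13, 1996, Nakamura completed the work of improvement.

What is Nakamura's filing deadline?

1 year after December 13, 1996 is December 13, 1997.

December 13, 1997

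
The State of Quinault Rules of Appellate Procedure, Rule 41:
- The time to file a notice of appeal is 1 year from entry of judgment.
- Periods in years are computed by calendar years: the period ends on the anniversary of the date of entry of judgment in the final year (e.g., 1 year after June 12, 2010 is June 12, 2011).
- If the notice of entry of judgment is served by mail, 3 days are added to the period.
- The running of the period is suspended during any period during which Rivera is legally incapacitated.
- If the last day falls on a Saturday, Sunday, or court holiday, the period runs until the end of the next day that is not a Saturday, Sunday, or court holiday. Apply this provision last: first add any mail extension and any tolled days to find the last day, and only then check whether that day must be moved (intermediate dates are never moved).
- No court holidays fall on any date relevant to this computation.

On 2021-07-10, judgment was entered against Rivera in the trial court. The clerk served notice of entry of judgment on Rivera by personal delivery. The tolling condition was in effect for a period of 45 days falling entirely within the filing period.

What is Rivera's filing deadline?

1 year after 2021-07-10 is July 10, 2022.
Service was not by mail, so no mail extension applies.
Tolling adds 45 days: July 10, 2022 + 45 days = August 24, 2022.
August 24, 2022 is a Wednesday and not a court holiday, so no extension applies.

August 24, 2022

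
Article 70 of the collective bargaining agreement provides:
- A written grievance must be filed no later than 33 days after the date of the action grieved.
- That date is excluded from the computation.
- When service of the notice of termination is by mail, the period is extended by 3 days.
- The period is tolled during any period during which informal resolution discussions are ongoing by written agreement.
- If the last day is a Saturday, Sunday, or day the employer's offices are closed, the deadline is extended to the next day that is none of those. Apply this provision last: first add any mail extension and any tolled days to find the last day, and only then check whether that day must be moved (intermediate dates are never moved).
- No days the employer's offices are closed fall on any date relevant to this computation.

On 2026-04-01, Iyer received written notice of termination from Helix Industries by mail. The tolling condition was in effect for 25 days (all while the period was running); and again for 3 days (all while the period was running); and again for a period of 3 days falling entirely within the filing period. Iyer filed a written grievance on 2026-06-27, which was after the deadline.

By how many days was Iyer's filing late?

33 days after 2026-04-01 is May 4, 2026.
Service was by mail, adding 3 days: May 4, 2026 + 3 days = May 7, 2026.
Tolling adds 25 days: May 7, 2026 + 25 days = June 1, 2026.
Tolling adds 3 days: June 1, 2026 + 3 days = June 4, 2026.
Tolling adds 3 days: June 4, 2026 + 3 days = June 7, 2026.
June 7, 2026 is Sunday. The next qualifying day is June 8, 2026.
The deadline is June 8, 2026; from June 8, 2026 to June 27, 2026 is 19 days.

19 days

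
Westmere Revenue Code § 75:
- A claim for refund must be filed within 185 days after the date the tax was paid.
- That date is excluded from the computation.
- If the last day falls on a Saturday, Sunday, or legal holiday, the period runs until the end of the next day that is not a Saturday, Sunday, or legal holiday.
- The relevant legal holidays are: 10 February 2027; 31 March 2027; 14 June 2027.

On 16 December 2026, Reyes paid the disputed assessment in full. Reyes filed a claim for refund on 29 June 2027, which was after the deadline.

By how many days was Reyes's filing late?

185 days after 16 December 2026 is June 19, 2027.
June 19, 2027 is Saturday; June 20, 2027 is Sunday. The next qualifying day is June 21, 2027.
The deadline is June 21, 2027; from June 21, 2027 to June 29, 2027 is 8 days.

8 days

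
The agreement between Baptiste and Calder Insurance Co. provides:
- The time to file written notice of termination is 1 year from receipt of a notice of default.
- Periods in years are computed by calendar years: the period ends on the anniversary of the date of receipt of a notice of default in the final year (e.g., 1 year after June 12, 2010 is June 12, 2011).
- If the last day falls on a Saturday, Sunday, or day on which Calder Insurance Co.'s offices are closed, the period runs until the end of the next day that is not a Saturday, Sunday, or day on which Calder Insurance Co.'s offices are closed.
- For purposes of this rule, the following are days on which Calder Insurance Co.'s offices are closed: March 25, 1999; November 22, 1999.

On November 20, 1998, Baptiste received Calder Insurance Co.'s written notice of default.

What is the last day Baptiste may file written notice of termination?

1 year after November 20, 1998 is November 20, 1999.
November 20, 1999 is Saturday; November 21, 1999 is Sunday; November 22, 1999 is a listed holiday. The next qualifying day is November 23, 1999.

November 23, 1999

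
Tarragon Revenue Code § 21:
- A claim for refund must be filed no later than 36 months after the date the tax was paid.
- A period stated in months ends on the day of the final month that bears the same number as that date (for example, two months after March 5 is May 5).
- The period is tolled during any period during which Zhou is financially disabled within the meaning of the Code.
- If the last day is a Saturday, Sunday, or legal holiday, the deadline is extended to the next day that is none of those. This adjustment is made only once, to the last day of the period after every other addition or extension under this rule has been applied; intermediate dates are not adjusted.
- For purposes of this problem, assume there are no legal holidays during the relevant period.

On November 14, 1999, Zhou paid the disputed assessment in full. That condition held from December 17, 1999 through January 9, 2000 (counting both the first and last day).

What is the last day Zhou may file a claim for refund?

36 months after November 14, 1999 is November 14, 2002.
From December 17, 1999 through January 9, 2000 inclusive is 24 days; tolling adds 24 days: November 14, 2002 + 24 days = December 8, 2002.
December 8, 2002 is Sunday. The next qualifying day is December 9, 2002.

December 9, 2002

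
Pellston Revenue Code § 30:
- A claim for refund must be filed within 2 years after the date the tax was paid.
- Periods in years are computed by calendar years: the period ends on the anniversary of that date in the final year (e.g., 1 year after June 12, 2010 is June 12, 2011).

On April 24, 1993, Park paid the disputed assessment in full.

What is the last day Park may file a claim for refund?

April 24, 1995

2 years after April 24, 1993 is April 24, 1995.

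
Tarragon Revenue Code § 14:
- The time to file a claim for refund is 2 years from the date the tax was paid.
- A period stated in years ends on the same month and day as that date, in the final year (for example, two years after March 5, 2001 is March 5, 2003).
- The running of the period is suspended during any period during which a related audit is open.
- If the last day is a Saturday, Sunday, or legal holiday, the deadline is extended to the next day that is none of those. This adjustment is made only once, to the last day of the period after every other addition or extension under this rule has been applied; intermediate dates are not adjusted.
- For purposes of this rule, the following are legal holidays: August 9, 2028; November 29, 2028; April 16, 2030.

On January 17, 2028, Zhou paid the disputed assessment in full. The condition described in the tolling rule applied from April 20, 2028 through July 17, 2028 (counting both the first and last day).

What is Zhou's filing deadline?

April 17, 2030

2 years after January 17, 2028 is January 17, 2030.
From April 20, 2028 through July 17, 2028 inclusive is 89 days; tolling adds 89 days: January 17, 2030 + 89 days = April 16, 2030.
April 16, 2030 is a listed holiday. The next qualifying day is April 17, 2030.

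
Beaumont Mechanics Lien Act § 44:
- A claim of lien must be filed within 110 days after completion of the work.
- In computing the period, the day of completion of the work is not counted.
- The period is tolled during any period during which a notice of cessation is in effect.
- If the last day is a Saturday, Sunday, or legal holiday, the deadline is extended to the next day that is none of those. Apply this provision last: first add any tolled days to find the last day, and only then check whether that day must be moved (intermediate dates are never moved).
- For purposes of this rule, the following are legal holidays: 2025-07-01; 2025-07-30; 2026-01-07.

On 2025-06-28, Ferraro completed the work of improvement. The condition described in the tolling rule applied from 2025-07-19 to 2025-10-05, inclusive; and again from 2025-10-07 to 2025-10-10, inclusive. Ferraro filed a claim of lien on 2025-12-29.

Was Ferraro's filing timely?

110 days after 2025-06-28 is October 16, 2025.
From July 19, 2025 through October 5, 2025 inclusive is 79 days; tolling adds 79 days: October 16, 2025 + 79 days = January 3, 2026.
From October 7, 2025 through October 10, 2025 inclusive is 4 days; tolling adds 4 days: January 3, 2026 + 4 days = January 7, 2026.
January 7, 2026 is a listed holiday. The next qualifying day is January 8, 2026.
The deadline is January 8, 2026; the filing on December 29, 2025 is on or before that date.

Yes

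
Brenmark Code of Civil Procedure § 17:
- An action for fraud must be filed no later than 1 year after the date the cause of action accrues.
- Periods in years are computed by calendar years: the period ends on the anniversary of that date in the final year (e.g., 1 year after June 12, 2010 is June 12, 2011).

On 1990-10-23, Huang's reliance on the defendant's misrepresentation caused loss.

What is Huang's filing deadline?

1 year after 1990-10-23 is October 23, 1991.

October 23, 1991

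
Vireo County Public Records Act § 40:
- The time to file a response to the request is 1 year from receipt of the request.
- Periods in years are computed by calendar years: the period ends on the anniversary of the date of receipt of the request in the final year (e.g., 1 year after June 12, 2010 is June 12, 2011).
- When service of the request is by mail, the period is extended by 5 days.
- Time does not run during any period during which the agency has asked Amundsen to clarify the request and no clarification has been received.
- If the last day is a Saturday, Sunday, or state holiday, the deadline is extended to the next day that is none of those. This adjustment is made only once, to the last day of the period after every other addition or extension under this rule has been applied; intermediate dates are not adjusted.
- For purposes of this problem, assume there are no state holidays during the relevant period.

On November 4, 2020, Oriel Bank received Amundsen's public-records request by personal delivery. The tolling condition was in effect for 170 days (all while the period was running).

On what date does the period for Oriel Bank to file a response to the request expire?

1 year after November 4, 2020 is November 4, 2021.
Service was not by mail, so no mail extension applies.
Tolling adds 170 days: November 4, 2021 + 170 days = April 23, 2022.
April 23, 2022 is Saturday; April 24, 2022 is Sunday. The next qualifying day is April 25, 2022.

April 25, 2022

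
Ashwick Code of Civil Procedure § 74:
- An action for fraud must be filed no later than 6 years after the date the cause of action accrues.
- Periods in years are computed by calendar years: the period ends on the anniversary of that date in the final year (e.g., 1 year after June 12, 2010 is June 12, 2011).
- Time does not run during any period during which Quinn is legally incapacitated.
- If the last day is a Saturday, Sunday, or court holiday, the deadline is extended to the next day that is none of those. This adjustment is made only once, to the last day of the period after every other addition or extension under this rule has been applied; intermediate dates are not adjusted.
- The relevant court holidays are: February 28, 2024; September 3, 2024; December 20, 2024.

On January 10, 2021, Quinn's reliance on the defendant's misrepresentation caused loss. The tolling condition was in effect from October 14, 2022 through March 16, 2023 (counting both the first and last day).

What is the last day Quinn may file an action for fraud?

6 years after January 10, 2021 is January 10, 2027.
From October 14, 2022 through March 16, 2023 inclusive is 154 days; tolling adds 154 days: January 10, 2027 + 154 days = June 13, 2027.
June 13, 2027 is Sunday. The next qualifying day is June 14, 2027.

June 14, 2027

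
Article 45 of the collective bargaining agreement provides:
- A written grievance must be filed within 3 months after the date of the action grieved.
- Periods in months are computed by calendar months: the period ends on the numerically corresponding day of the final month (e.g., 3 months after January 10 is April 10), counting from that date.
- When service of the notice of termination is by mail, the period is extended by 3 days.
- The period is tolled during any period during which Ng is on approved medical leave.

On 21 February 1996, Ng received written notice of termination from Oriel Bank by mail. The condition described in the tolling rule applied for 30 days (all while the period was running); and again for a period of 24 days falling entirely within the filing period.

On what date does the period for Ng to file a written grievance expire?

3 months after 21 February 1996 is May 21, 1996.
Service was by mail, adding 3 days: May 21, 1996 + 3 days = May 24, 1996.
Tolling adds 30 days: May 24, 1996 + 30 days = June 23, 1996.
Tolling adds 24 days: June 23, 1996 + 24 days = July 17, 1996.

July 17, 1996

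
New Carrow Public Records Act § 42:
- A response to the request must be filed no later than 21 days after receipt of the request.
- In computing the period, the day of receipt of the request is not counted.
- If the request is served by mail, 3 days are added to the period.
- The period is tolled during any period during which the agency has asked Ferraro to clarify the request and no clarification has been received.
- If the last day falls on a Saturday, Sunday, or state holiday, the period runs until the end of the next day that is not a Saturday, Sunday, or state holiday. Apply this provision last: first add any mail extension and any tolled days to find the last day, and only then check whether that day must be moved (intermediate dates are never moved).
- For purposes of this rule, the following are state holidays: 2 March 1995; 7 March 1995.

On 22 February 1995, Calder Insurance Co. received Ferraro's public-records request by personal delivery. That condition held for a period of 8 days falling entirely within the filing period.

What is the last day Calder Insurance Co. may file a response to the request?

March 23, 1995

21 days after 22 February 1995 is March 15, 1995.
Service was not by mail, so no mail extension applies.
Tolling adds 8 days: March 15, 1995 + 8 days = March 23, 1995.
March 23, 1995 is a Thursday and not a state holiday, so no extension applies.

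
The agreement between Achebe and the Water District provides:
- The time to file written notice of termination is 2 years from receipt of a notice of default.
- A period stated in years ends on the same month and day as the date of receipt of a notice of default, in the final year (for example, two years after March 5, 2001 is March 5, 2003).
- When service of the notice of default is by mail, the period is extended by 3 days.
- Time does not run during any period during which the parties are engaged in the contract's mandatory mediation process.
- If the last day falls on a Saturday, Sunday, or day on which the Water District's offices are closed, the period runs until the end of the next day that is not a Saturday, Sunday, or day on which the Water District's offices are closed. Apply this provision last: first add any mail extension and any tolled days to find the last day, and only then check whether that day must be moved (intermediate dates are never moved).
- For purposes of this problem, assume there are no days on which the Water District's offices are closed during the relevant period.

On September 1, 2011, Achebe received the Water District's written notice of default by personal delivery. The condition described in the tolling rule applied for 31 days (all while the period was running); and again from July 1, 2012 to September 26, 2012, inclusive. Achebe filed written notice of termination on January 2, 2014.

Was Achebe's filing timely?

2 years after September 1, 2011 is September 1, 2013.
Service was not by mail, so no mail extension applies.
Tolling adds 31 days: September 1, 2013 + 31 days = October 2, 2013.
From July 1, 2012 through September 26, 2012 inclusive is 88 days; tolling adds 88 days: October 2, 2013 + 88 days = December 29, 2013.
December 29, 2013 is Sunday. The next qualifying day is December 30, 2013.
The deadline is December 30, 2013; the filing on January 2, 2014 is after that date.

No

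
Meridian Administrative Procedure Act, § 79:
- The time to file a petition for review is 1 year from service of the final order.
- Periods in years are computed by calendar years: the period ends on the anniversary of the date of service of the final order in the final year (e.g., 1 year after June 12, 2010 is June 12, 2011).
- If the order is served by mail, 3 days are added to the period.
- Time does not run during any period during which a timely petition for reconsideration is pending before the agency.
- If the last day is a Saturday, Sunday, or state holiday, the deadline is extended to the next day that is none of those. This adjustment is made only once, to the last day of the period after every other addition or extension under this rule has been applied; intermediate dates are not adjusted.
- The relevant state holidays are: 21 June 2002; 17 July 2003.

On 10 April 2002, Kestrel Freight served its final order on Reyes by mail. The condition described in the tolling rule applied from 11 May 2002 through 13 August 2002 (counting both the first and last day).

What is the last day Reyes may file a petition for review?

1 year after 10 April 2002 is April 10, 2003.
Service was by mail, adding 3 days: April 10, 2003 + 3 days = April 13, 2003.
From May 11, 2002 through August 13, 2002 inclusive is 95 days; tolling adds 95 days: April 13, 2003 + 95 days = July 17, 2003.
July 17, 2003 is a listed holiday. The next qualifying day is July 18, 2003.

July 18, 2003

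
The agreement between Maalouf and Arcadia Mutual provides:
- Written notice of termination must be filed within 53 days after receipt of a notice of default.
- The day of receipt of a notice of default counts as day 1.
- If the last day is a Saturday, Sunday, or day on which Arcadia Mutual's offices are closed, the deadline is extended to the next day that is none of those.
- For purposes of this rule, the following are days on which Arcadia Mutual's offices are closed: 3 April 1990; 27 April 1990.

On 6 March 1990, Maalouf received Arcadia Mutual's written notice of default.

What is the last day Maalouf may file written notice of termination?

Counting 6 March 1990 as day 1, day 53 is April 27, 1990.
April 27, 1990 is a listed holiday; April 28, 1990 is Saturday; April 29, 1990 is Sunday. The next qualifying day is April 30, 1990.

April 30, 1990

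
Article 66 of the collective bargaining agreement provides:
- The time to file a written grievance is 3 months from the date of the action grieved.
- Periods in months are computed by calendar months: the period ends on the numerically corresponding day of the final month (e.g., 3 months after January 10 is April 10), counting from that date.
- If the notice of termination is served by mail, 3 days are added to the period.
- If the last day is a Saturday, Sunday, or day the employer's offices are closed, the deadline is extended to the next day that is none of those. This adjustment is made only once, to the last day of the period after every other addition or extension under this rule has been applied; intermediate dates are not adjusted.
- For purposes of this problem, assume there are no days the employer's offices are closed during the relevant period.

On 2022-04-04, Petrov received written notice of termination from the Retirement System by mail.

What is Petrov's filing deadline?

July 7, 2022

3 months after 2022-04-04 is July 4, 2022.
Service was by mail, adding 3 days: July 4, 2022 + 3 days = July 7, 2022.
July 7, 2022 is a Thursday and not a day the employer's offices are closed, so no extension applies.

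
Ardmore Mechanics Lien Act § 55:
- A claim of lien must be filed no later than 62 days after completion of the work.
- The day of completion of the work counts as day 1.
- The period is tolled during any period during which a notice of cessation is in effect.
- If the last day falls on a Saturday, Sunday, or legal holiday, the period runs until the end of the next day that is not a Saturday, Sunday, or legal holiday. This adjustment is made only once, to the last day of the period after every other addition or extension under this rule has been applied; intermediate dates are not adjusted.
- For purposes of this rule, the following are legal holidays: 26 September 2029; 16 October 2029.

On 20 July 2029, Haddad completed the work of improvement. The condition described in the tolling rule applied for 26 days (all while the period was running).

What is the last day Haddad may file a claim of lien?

Counting 20 July 2029 as day 1, day 62 is September 19, 2029.
Tolling adds 26 days: September 19, 2029 + 26 days = October 15, 2029.
October 15, 2029 is a Monday and not a legal holiday, so no extension applies.

October 15, 2029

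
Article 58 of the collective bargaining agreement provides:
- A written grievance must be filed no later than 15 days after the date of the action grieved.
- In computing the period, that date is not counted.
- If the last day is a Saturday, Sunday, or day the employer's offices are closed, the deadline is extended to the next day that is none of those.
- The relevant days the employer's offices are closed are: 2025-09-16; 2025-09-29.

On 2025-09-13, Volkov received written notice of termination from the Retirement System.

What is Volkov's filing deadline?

15 days after 2025-09-13 is September 28, 2025.
September 28, 2025 is Sunday; September 29, 2025 is a listed holiday. The next qualifying day is September 30, 2025.

September 30, 2025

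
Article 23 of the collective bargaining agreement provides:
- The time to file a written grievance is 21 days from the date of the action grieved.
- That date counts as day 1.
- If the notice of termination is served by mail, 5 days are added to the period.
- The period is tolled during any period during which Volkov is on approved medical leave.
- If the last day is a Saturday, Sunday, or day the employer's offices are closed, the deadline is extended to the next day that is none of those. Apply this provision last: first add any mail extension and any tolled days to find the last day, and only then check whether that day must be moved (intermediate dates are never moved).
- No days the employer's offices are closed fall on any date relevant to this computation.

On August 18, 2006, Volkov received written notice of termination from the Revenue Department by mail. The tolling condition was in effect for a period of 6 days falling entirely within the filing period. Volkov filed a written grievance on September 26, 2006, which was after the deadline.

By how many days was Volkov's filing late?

Counting August 18, 2006 as day 1, day 21 is September 7, 2006.
Service was by mail, adding 5 days: September 7, 2006 + 5 days = September 12, 2006.
Tolling adds 6 days: September 12, 2006 + 6 days = September 18, 2006.
September 18, 2006 is a Monday and not a day the employer's offices are closed, so no extension applies.
The deadline is September 18, 2006; from September 18, 2006 to September 26, 2006 is 8 days.

8 days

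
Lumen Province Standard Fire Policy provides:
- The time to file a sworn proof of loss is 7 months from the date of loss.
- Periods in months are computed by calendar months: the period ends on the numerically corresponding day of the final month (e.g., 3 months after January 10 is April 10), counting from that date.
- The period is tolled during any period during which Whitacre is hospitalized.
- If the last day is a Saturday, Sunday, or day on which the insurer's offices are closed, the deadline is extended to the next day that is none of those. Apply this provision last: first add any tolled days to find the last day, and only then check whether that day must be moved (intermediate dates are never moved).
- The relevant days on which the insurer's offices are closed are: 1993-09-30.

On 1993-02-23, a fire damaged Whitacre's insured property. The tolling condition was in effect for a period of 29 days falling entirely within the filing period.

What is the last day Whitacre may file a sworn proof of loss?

October 22, 1993

7 months after 1993-02-23 is September 23, 1993.
Tolling adds 29 days: September 23, 1993 + 29 days = October 22, 1993.
October 22, 1993 is a Friday and not a day on which the insurer's offices are closed, so no extension applies.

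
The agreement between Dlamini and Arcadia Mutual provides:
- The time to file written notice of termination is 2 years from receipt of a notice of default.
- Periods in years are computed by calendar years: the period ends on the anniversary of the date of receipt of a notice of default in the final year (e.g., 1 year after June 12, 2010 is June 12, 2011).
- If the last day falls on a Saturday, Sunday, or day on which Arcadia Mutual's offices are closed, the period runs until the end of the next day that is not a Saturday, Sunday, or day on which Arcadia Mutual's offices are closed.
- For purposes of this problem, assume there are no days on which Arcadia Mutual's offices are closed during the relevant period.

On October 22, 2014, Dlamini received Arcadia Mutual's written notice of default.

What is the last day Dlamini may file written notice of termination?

2 years after October 22, 2014 is October 22, 2016.
October 22, 2016 is Saturday; October 23, 2016 is Sunday. The next qualifying day is October 24, 2016.

October 24, 2016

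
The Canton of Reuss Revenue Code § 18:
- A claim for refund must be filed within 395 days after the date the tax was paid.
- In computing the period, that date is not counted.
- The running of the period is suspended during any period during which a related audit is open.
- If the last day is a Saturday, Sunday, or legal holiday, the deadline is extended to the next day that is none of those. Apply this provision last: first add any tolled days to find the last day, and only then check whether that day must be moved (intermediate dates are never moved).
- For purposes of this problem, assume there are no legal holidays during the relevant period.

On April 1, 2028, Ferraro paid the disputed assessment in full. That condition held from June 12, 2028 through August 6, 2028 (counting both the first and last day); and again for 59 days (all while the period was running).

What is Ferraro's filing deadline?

August 24, 2029

395 days after April 1, 2028 is May 1, 2029.
From June 12, 2028 through August 6, 2028 inclusive is 56 days; tolling adds 56 days: May 1, 2029 + 56 days = June 26, 2029.
Tolling adds 59 days: June 26, 2029 + 59 days = August 24, 2029.
August 24, 2029 is a Friday and not a legal holiday, so no extension applies.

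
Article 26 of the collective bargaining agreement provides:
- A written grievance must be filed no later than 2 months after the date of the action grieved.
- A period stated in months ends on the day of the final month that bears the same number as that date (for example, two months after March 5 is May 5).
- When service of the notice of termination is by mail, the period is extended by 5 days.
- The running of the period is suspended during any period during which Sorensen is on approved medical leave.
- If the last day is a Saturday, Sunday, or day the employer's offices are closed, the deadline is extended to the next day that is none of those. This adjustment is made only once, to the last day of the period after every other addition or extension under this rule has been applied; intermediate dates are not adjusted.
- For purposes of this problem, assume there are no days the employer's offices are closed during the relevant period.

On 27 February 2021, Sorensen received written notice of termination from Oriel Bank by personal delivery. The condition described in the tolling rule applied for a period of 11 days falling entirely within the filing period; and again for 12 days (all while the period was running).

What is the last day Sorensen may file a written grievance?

May 20, 2021

2 months after 27 February 2021 is April 27, 2021.
Service was not by mail, so no mail extension applies.
Tolling adds 11 days: April 27, 2021 + 11 days = May 8, 2021.
Tolling adds 12 days: May 8, 2021 + 12 days = May 20, 2021.
May 20, 2021 is a Thursday and not a day the employer's offices are closed, so no extension applies.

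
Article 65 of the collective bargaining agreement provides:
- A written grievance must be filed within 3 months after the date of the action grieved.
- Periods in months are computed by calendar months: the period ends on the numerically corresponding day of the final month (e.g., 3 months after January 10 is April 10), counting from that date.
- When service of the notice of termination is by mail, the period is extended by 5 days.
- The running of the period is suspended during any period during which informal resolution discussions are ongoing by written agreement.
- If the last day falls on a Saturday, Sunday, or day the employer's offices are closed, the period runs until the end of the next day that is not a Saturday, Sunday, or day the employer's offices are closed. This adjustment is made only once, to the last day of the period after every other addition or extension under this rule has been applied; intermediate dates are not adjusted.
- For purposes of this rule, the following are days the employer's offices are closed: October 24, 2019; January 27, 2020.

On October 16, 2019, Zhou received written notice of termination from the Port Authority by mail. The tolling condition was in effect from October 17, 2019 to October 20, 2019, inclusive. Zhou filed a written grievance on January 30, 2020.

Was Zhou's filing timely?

No

3 months after October 16, 2019 is January 16, 2020.
Service was by mail, adding 5 days: January 16, 2020 + 5 days = January 21, 2020.
From October 17, 2019 through October 20, 2019 inclusive is 4 days; tolling adds 4 days: January 21, 2020 + 4 days = January 25, 2020.
January 25, 2020 is Saturday; January 26, 2020 is Sunday; January 27, 2020 is a listed holiday. The next qualifying day is January 28, 2020.
The deadline is January 28, 2020; the filing on January 30, 2020 is after that date.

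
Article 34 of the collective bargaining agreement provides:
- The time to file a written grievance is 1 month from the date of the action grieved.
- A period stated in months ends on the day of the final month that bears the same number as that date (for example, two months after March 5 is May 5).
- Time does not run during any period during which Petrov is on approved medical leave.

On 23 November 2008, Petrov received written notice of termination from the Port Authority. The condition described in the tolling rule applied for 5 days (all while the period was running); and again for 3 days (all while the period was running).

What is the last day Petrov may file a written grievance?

December 31, 2008

1 month after 23 November 2008 is December 23, 2008.
Tolling adds 5 days: December 23, 2008 + 5 days = December 28, 2008.
Tolling adds 3 days: December 28, 2008 + 3 days = December 31, 2008.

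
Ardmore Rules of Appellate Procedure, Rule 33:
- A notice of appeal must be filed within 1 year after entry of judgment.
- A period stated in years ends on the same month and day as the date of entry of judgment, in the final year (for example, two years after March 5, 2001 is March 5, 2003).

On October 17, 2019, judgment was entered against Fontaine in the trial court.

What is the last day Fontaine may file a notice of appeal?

October 17, 2020

1 year after October 17, 2019 is October 17, 2020.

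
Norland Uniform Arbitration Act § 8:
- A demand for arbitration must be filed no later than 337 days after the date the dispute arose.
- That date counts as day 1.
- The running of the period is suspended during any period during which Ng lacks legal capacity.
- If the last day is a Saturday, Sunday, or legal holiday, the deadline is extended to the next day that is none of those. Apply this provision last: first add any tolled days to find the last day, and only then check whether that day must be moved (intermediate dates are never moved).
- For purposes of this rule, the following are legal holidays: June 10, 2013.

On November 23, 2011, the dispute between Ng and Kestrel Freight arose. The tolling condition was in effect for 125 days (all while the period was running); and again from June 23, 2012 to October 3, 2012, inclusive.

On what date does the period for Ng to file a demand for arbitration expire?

June 11, 2013

Counting November 23, 2011 as day 1, day 337 is October 24, 2012.
Tolling adds 125 days: October 24, 2012 + 125 days = February 26, 2013.
From June 23, 2012 through October 3, 2012 inclusive is 103 days; tolling adds 103 days: February 26, 2013 + 103 days = June 9, 2013.
June 9, 2013 is Sunday; June 10, 2013 is a listed holiday. The next qualifying day is June 11, 2013.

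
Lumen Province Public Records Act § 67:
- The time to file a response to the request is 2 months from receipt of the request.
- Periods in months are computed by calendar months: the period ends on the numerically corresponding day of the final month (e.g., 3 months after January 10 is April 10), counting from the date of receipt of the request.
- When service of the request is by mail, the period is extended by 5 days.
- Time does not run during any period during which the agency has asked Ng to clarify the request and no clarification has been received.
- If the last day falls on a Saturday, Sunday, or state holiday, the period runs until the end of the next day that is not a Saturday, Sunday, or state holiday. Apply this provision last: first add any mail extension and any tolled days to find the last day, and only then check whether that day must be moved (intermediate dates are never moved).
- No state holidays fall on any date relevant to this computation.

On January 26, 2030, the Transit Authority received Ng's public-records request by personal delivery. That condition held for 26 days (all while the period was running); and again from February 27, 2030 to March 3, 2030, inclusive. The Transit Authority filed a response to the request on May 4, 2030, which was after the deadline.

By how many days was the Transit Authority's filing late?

2 months after January 26, 2030 is March 26, 2030.
Service was not by mail, so no mail extension applies.
Tolling adds 26 days: March 26, 2030 + 26 days = April 21, 2030.
From February 27, 2030 through March 3, 2030 inclusive is 5 days; tolling adds 5 days: April 21, 2030 + 5 days = April 26, 2030.
April 26, 2030 is a Friday and not a state holiday, so no extension applies.
The deadline is April 26, 2030; from April 26, 2030 to May 4, 2030 is 8 days.

8 days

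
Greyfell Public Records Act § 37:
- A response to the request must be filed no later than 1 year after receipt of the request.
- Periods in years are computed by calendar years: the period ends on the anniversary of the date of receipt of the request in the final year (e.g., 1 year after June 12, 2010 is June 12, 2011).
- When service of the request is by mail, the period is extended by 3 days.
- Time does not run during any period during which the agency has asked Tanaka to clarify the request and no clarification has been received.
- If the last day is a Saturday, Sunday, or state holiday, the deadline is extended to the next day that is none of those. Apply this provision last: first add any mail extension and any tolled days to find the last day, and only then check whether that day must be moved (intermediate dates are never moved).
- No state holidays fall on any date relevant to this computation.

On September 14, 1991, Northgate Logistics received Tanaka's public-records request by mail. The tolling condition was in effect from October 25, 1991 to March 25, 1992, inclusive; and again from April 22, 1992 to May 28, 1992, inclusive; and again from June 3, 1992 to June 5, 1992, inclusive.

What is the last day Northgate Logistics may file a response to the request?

1 year after September 14, 1991 is September 14, 1992.
Service was by mail, adding 3 days: September 14, 1992 + 3 days = September 17, 1992.
From October 25, 1991 through March 25, 1992 inclusive is 153 days; tolling adds 153 days: September 17, 1992 + 153 days = February 17, 1993.
From April 22, 1992 through May 28, 1992 inclusive is 37 days; tolling adds 37 days: February 17, 1993 + 37 days = March 26, 1993.
From June 3, 1992 through June 5, 1992 inclusive is 3 days; tolling adds 3 days: March 26, 1993 + 3 days = March 29, 1993.
March 29, 1993 is a Monday and not a state holiday, so no extension applies.

March 29, 1993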